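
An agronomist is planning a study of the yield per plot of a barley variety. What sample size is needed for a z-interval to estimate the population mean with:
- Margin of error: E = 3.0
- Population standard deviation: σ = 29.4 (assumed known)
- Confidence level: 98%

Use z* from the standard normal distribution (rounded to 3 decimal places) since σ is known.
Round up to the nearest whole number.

Using z* since population σ is known (z-interval formula).

For 98% confidence, z* = 2.326 (from standard normal table)

Sample size formula for z-interval: n = (z*σ/E)²

n = (2.326 × 29.4 / 3.0)²
  = (22.794800)²
  = 519.6029

Round up to the nearest whole number: n = 520

520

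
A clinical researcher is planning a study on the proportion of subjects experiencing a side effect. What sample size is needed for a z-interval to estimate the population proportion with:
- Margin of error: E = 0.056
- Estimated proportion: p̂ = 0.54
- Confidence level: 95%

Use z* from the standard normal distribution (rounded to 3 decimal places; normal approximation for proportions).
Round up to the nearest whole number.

Using z* for proportion z-interval (normal approximation).

For 95% confidence, z* = 1.96 (from standard normal table)

Sample size formula for proportion z-interval: n = z*²p̂(1-p̂)/E²

n = 1.96² × 0.54 × 0.46 / 0.056²
  = 3.8416 × 0.2484 / 0.003136
  = 304.2900

Round up to the nearest whole number: n = 305

305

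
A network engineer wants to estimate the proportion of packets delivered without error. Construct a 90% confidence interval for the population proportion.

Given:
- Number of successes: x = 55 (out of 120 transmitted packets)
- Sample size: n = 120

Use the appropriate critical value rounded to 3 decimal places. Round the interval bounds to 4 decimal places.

Sample proportion: p̂ = 55/120 = 0.458333

Check conditions for normal approximation:
  np̂ = 55 ≥ 10 ✓
  n(1-p̂) = 65 ≥ 10 ✓

The sample is large enough, so use a z-interval (normal approximation) for the proportion.

For 90% confidence, z* = 1.645 (from standard normal table)

Standard error: SE = √(p̂(1-p̂)/n) = √(0.458333×0.541667/120) = 0.04548479

Margin of error: E = z* × SE = 1.645 × 0.04548479 = 0.074822

Z-interval: p̂ ± E = 0.458333 ± 0.074822 = (0.383511, 0.533156)

Rounded to 4 decimal places:

(0.3835, 0.5332)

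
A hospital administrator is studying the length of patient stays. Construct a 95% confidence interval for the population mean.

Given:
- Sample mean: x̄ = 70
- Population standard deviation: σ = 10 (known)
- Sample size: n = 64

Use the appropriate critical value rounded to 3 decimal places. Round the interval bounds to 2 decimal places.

The population standard deviation σ is known, so use a z-interval (standard normal critical value).

For 95% confidence, z* = 1.96 (from standard normal table)

Standard error: SE = σ/√n = 10/√64 = 1.250000

Margin of error: E = z* × SE = 1.96 × 1.250000 = 2.4500

Z-interval: x̄ ± E = 70 ± 2.4500 = (67.5500, 72.4500)

Rounded to 2 decimal places:

(67.55, 72.45)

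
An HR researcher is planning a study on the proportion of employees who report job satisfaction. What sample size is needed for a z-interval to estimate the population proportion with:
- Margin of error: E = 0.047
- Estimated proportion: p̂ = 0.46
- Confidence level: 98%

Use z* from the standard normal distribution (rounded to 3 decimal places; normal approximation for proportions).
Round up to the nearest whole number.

Using z* for proportion z-interval (normal approximation).

For 98% confidence, z* = 2.326 (from standard normal table)

Sample size formula for proportion z-interval: n = z*²p̂(1-p̂)/E²

n = 2.326² × 0.46 × 0.54 / 0.047²
  = 5.410276 × 0.2484 / 0.002209
  = 608.3805

Round up to the nearest whole number: n = 609

609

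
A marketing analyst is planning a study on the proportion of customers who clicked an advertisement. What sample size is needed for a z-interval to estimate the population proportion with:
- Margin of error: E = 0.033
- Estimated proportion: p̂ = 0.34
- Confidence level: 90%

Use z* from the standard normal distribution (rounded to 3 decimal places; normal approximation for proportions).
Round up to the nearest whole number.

Using z* for proportion z-interval (normal approximation).

For 90% confidence, z* = 1.645 (from standard normal table)

Sample size formula for proportion z-interval: n = z*²p̂(1-p̂)/E²

n = 1.645² × 0.34 × 0.66 / 0.033²
  = 2.706025 × 0.2244 / 0.001089
  = 557.6052

Round up to the nearest whole number: n = 558

558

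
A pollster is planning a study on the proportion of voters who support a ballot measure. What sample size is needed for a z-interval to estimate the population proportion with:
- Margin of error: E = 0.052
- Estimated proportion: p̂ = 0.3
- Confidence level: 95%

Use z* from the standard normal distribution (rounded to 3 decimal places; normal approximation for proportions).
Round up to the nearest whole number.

Using z* for proportion z-interval (normal approximation).

For 95% confidence, z* = 1.96 (from standard normal table)

Sample size formula for proportion z-interval: n = z*²p̂(1-p̂)/E²

n = 1.96² × 0.3 × 0.7 / 0.052²
  = 3.8416 × 0.21 / 0.002704
  = 298.3491

Round up to the nearest whole number: n = 299

299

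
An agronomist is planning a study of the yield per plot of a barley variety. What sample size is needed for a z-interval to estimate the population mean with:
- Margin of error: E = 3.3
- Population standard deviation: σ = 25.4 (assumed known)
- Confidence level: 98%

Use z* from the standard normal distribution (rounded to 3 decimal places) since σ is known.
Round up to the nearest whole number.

Using z* since population σ is known (z-interval formula).

For 98% confidence, z* = 2.326 (from standard normal table)

Sample size formula for z-interval: n = (z*σ/E)²

n = (2.326 × 25.4 / 3.3)²
  = (17.903152)²
  = 320.5228

Round up to the nearest whole number: n = 321

321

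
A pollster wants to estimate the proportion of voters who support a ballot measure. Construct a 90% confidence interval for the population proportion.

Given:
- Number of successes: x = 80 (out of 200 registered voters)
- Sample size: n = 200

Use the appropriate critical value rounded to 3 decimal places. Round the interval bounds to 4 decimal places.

Sample proportion: p̂ = 80/200 = 0.400000

Check conditions for normal approximation:
  np̂ = 80 ≥ 10 ✓
  n(1-p̂) = 120 ≥ 10 ✓

The sample is large enough, so use a z-interval (normal approximation) for the proportion.

For 90% confidence, z* = 1.645 (from standard normal table)

Standard error: SE = √(p̂(1-p̂)/n) = √(0.400000×0.600000/200) = 0.03464102

Margin of error: E = z* × SE = 1.645 × 0.03464102 = 0.056984

Z-interval: p̂ ± E = 0.400000 ± 0.056984 = (0.343016, 0.456984)

Rounded to 4 decimal places:

(0.3430, 0.4570)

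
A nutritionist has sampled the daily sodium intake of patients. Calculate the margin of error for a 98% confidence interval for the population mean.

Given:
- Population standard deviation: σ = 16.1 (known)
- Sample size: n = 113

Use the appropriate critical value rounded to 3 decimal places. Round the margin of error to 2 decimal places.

The population standard deviation σ is known, so use the z-interval margin of error formula.

For 98% confidence, z* = 2.326 (from standard normal table)

Margin of error formula for z-interval: E = z* × σ/√n

E = 2.326 × 16.1/√113
  = 2.326 × 1.514561
  = 3.5229

Rounded to 2 decimal places:

3.52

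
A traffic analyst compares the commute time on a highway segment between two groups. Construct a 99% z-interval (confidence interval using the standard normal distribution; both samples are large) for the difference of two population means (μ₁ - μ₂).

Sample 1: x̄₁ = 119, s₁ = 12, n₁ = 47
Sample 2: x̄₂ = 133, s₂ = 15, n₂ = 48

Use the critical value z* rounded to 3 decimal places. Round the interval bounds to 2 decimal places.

Both samples are large (n₁ = 47 ≥ 30, n₂ = 48 ≥ 30), so a z-interval for the difference of means applies.

Point estimate: x̄₁ - x̄₂ = 119 - 133 = -14

Standard error: SE = √(s₁²/n₁ + s₂²/n₂)
= √(12²/47 + 15²/48)
= √(3.063830 + 4.687500)
= 2.784121

For 99% confidence, z* = 2.576 (from standard normal table)
Margin of error: E = z* × SE = 2.576 × 2.784121 = 7.1719

Z-interval: (x̄₁ - x̄₂) ± E = -14 ± 7.1719 = (-21.1719, -6.8281)

Rounded to 2 decimal places:

(-21.17, -6.83)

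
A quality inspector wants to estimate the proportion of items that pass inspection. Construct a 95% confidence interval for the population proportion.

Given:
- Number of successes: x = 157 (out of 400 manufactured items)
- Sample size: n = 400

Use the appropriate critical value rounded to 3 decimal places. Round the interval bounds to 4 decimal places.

Sample proportion: p̂ = 157/400 = 0.392500

Check conditions for normal approximation:
  np̂ = 157 ≥ 10 ✓
  n(1-p̂) = 243 ≥ 10 ✓

The sample is large enough, so use a z-interval (normal approximation) for the proportion.

For 95% confidence, z* = 1.96 (from standard normal table)

Standard error: SE = √(p̂(1-p̂)/n) = √(0.392500×0.607500/400) = 0.02441535

Margin of error: E = z* × SE = 1.96 × 0.02441535 = 0.047854

Z-interval: p̂ ± E = 0.392500 ± 0.047854 = (0.344646, 0.440354)

Rounded to 4 decimal places:

(0.3446, 0.4404)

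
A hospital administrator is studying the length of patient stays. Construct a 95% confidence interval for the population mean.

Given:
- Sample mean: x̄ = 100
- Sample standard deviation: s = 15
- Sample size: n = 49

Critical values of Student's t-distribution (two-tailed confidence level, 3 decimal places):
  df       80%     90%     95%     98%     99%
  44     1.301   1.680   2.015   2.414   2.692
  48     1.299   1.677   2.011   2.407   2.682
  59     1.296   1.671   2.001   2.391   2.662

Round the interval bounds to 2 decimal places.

The population standard deviation σ is unknown (only the sample standard deviation s is given), so use a t-interval with df = n - 1 = 49 - 1 = 48.

For 95% confidence with df = 48, t* = 2.011 (from t-table)

Standard error: SE = s/√n = 15/√49 = 2.142857

Margin of error: E = t* × SE = 2.011 × 2.142857 = 4.3093

T-interval: x̄ ± E = 100 ± 4.3093 = (95.6907, 104.3093)

Rounded to 2 decimal places:

(95.69, 104.31)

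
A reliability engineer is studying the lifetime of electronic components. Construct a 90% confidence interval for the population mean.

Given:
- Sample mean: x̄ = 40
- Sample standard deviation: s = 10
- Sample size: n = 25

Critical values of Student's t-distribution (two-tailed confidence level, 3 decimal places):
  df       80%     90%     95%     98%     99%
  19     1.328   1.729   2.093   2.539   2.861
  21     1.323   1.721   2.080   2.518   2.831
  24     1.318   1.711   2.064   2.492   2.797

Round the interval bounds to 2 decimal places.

The population standard deviation σ is unknown (only the sample standard deviation s is given), so use a t-interval with df = n - 1 = 25 - 1 = 24.

For 90% confidence with df = 24, t* = 1.711 (from t-table)

Standard error: SE = s/√n = 10/√25 = 2.000000

Margin of error: E = t* × SE = 1.711 × 2.000000 = 3.4220

T-interval: x̄ ± E = 40 ± 3.4220 = (36.5780, 43.4220)

Rounded to 2 decimal places:

(36.58, 43.42)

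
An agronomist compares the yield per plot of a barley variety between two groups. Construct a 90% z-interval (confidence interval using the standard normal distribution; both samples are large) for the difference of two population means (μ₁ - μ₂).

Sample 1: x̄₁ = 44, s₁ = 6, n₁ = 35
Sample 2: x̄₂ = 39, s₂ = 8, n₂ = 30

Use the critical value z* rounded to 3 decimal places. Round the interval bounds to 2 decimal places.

Both samples are large (n₁ = 35 ≥ 30, n₂ = 30 ≥ 30), so a z-interval for the difference of means applies.

Point estimate: x̄₁ - x̄₂ = 44 - 39 = 5

Standard error: SE = √(s₁²/n₁ + s₂²/n₂)
= √(6²/35 + 8²/30)
= √(1.028571 + 2.133333)
= 1.778175

For 90% confidence, z* = 1.645 (from standard normal table)
Margin of error: E = z* × SE = 1.645 × 1.778175 = 2.9251

Z-interval: (x̄₁ - x̄₂) ± E = 5 ± 2.9251 = (2.0749, 7.9251)

Rounded to 2 decimal places:

(2.07, 7.93)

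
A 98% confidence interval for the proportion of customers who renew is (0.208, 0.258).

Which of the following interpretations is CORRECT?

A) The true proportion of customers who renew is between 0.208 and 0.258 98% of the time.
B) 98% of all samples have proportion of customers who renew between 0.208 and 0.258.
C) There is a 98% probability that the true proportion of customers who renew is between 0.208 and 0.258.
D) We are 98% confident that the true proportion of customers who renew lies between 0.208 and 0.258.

A confidence interval represents our confidence in the procedure, not a probability statement about the parameter.

Key concept: If we repeated this sampling process many times and computed a 98% CI each time, about 98% of those intervals would contain the true population parameter.

For this specific interval (0.208, 0.258):
- Midpoint (point estimate): 0.233
- Margin of error: 0.025

The correct interpretation is the one stating confidence that the true parameter lies in the interval — option D.

D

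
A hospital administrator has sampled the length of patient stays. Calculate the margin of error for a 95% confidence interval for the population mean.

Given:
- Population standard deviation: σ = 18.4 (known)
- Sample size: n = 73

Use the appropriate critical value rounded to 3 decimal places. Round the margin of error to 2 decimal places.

The population standard deviation σ is known, so use the z-interval margin of error formula.

For 95% confidence, z* = 1.96 (from standard normal table)

Margin of error formula for z-interval: E = z* × σ/√n

E = 1.96 × 18.4/√73
  = 1.96 × 2.153557
  = 4.2210

Rounded to 2 decimal places:

4.22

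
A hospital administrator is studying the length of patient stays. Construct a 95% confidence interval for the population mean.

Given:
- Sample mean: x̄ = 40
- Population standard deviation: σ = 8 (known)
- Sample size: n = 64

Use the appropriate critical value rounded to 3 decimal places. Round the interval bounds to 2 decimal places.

The population standard deviation σ is known, so use a z-interval (standard normal critical value).

For 95% confidence, z* = 1.96 (from standard normal table)

Standard error: SE = σ/√n = 8/√64 = 1.000000

Margin of error: E = z* × SE = 1.96 × 1.000000 = 1.9600

Z-interval: x̄ ± E = 40 ± 1.9600 = (38.0400, 41.9600)

Rounded to 2 decimal places:

(38.04, 41.96)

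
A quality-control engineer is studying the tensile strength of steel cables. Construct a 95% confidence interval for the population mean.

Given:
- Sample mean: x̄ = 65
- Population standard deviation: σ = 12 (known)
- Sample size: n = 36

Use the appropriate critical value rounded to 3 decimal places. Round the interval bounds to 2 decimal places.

The population standard deviation σ is known, so use a z-interval (standard normal critical value).

For 95% confidence, z* = 1.96 (from standard normal table)

Standard error: SE = σ/√n = 12/√36 = 2.000000

Margin of error: E = z* × SE = 1.96 × 2.000000 = 3.9200

Z-interval: x̄ ± E = 65 ± 3.9200 = (61.0800, 68.9200)

Rounded to 2 decimal places:

(61.08, 68.92)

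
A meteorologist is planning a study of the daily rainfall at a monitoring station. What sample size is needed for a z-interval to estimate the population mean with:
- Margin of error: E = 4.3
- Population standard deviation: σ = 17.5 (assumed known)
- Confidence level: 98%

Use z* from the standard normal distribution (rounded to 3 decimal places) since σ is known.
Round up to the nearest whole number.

Using z* since population σ is known (z-interval formula).

For 98% confidence, z* = 2.326 (from standard normal table)

Sample size formula for z-interval: n = (z*σ/E)²

n = (2.326 × 17.5 / 4.3)²
  = (9.466279)²
  = 89.6104

Round up to the nearest whole number: n = 90

90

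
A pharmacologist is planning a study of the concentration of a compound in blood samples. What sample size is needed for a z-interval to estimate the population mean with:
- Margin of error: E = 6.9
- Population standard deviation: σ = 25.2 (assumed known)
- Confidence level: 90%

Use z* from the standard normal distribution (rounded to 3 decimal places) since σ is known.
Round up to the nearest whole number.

Using z* since population σ is known (z-interval formula).

For 90% confidence, z* = 1.645 (from standard normal table)

Sample size formula for z-interval: n = (z*σ/E)²

n = (1.645 × 25.2 / 6.9)²
  = (6.007826)²
  = 36.0940

Round up to the nearest whole number: n = 37

37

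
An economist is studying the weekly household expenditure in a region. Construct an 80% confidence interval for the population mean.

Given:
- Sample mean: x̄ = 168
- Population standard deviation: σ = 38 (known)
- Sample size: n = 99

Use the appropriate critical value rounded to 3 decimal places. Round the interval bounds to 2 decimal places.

The population standard deviation σ is known, so use a z-interval (standard normal critical value).

For 80% confidence, z* = 1.282 (from standard normal table)

Standard error: SE = σ/√n = 38/√99 = 3.819144

Margin of error: E = z* × SE = 1.282 × 3.819144 = 4.8961

Z-interval: x̄ ± E = 168 ± 4.8961 = (163.1039, 172.8961)

Rounded to 2 decimal places:

(163.10, 172.90)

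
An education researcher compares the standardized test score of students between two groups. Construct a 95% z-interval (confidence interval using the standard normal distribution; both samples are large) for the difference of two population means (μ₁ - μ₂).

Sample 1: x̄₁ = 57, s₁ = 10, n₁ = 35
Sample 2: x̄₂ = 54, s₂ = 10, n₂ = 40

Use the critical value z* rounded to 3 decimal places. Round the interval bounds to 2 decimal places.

Both samples are large (n₁ = 35 ≥ 30, n₂ = 40 ≥ 30), so a z-interval for the difference of means applies.

Point estimate: x̄₁ - x̄₂ = 57 - 54 = 3

Standard error: SE = √(s₁²/n₁ + s₂²/n₂)
= √(10²/35 + 10²/40)
= √(2.857143 + 2.500000)
= 2.314550

For 95% confidence, z* = 1.96 (from standard normal table)
Margin of error: E = z* × SE = 1.96 × 2.314550 = 4.5365

Z-interval: (x̄₁ - x̄₂) ± E = 3 ± 4.5365 = (-1.5365, 7.5365)

Rounded to 2 decimal places:

(-1.54, 7.54)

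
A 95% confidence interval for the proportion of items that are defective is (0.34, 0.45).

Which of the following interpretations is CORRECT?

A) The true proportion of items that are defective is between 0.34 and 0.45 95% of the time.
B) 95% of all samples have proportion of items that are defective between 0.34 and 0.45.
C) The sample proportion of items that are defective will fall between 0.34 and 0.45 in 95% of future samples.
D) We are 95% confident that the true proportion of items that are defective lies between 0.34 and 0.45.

A confidence interval represents our confidence in the procedure, not a probability statement about the parameter.

Key concept: If we repeated this sampling process many times and computed a 95% CI each time, about 95% of those intervals would contain the true population parameter.

For this specific interval (0.34, 0.45):
- Midpoint (point estimate): 0.395
- Margin of error: 0.055

The correct interpretation is the one stating confidence that the true parameter lies in the interval — option D.

D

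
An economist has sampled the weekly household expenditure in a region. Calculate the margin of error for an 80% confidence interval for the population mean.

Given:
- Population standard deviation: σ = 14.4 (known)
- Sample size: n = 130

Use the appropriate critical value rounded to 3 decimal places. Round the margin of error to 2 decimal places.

The population standard deviation σ is known, so use the z-interval margin of error formula.

For 80% confidence, z* = 1.282 (from standard normal table)

Margin of error formula for z-interval: E = z* × σ/√n

E = 1.282 × 14.4/√130
  = 1.282 × 1.262964
  = 1.6191

Rounded to 2 decimal places:

1.62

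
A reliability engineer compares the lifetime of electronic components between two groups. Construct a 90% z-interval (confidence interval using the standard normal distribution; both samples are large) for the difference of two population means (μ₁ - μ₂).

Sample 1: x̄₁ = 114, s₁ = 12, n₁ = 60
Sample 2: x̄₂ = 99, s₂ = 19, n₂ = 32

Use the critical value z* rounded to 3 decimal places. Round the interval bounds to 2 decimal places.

Both samples are large (n₁ = 60 ≥ 30, n₂ = 32 ≥ 30), so a z-interval for the difference of means applies.

Point estimate: x̄₁ - x̄₂ = 114 - 99 = 15

Standard error: SE = √(s₁²/n₁ + s₂²/n₂)
= √(12²/60 + 19²/32)
= √(2.400000 + 11.281250)
= 3.698817

For 90% confidence, z* = 1.645 (from standard normal table)
Margin of error: E = z* × SE = 1.645 × 3.698817 = 6.0846

Z-interval: (x̄₁ - x̄₂) ± E = 15 ± 6.0846 = (8.9154, 21.0846)

Rounded to 2 decimal places:

(8.92, 21.08)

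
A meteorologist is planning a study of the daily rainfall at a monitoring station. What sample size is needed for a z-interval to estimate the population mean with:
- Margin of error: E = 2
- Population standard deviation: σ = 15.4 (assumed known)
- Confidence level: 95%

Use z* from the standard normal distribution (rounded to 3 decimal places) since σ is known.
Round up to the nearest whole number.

Using z* since population σ is known (z-interval formula).

For 95% confidence, z* = 1.96 (from standard normal table)

Sample size formula for z-interval: n = (z*σ/E)²

n = (1.96 × 15.4 / 2)²
  = (15.092000)²
  = 227.7685

Round up to the nearest whole number: n = 228

228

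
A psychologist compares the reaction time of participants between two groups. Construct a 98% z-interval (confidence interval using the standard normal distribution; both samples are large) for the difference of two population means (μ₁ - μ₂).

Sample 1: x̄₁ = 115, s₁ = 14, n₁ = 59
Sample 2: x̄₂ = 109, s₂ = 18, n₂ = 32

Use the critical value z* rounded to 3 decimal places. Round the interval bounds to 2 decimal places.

Both samples are large (n₁ = 59 ≥ 30, n₂ = 32 ≥ 30), so a z-interval for the difference of means applies.

Point estimate: x̄₁ - x̄₂ = 115 - 109 = 6

Standard error: SE = √(s₁²/n₁ + s₂²/n₂)
= √(14²/59 + 18²/32)
= √(3.322034 + 10.125000)
= 3.667020

For 98% confidence, z* = 2.326 (from standard normal table)
Margin of error: E = z* × SE = 2.326 × 3.667020 = 8.5295

Z-interval: (x̄₁ - x̄₂) ± E = 6 ± 8.5295 = (-2.5295, 14.5295)

Rounded to 2 decimal places:

(-2.53, 14.53)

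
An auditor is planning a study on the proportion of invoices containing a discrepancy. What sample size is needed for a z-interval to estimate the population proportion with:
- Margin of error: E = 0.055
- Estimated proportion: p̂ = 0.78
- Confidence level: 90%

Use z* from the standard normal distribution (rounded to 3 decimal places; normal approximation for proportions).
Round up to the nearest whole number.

Using z* for proportion z-interval (normal approximation).

For 90% confidence, z* = 1.645 (from standard normal table)

Sample size formula for proportion z-interval: n = z*²p̂(1-p̂)/E²

n = 1.645² × 0.78 × 0.22 / 0.055²
  = 2.706025 × 0.1716 / 0.003025
  = 153.5054

Round up to the nearest whole number: n = 154

154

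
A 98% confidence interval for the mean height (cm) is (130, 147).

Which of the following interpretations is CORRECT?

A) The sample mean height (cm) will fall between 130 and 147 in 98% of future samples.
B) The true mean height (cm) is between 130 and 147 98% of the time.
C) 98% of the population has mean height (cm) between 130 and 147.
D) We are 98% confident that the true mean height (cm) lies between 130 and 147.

A confidence interval represents our confidence in the procedure, not a probability statement about the parameter.

Key concept: If we repeated this sampling process many times and computed a 98% CI each time, about 98% of those intervals would contain the true population parameter.

For this specific interval (130, 147):
- Midpoint (point estimate): 138.5
- Margin of error: 8.5

The correct interpretation is the one stating confidence that the true parameter lies in the interval — option D.

D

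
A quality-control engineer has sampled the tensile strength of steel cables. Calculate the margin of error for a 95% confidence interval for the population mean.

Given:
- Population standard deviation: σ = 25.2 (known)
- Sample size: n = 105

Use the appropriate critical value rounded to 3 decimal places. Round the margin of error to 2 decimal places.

The population standard deviation σ is known, so use the z-interval margin of error formula.

For 95% confidence, z* = 1.96 (from standard normal table)

Margin of error formula for z-interval: E = z* × σ/√n

E = 1.96 × 25.2/√105
  = 1.96 × 2.459268
  = 4.8202

Rounded to 2 decimal places:

4.82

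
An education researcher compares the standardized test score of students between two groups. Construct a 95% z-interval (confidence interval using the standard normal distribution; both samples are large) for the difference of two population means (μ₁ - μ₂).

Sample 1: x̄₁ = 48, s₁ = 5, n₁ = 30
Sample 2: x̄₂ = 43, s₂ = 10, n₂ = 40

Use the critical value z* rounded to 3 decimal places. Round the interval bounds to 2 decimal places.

Both samples are large (n₁ = 30 ≥ 30, n₂ = 40 ≥ 30), so a z-interval for the difference of means applies.

Point estimate: x̄₁ - x̄₂ = 48 - 43 = 5

Standard error: SE = √(s₁²/n₁ + s₂²/n₂)
= √(5²/30 + 10²/40)
= √(0.833333 + 2.500000)
= 1.825742

For 95% confidence, z* = 1.96 (from standard normal table)
Margin of error: E = z* × SE = 1.96 × 1.825742 = 3.5785

Z-interval: (x̄₁ - x̄₂) ± E = 5 ± 3.5785 = (1.4215, 8.5785)

Rounded to 2 decimal places:

(1.42, 8.58)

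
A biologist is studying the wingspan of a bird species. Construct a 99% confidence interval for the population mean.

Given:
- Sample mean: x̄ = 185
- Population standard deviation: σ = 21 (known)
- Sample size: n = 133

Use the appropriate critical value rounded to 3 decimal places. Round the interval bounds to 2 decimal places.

The population standard deviation σ is known, so use a z-interval (standard normal critical value).

For 99% confidence, z* = 2.576 (from standard normal table)

Standard error: SE = σ/√n = 21/√133 = 1.820931

Margin of error: E = z* × SE = 2.576 × 1.820931 = 4.6907

Z-interval: x̄ ± E = 185 ± 4.6907 = (180.3093, 189.6907)

Rounded to 2 decimal places:

(180.31, 189.69)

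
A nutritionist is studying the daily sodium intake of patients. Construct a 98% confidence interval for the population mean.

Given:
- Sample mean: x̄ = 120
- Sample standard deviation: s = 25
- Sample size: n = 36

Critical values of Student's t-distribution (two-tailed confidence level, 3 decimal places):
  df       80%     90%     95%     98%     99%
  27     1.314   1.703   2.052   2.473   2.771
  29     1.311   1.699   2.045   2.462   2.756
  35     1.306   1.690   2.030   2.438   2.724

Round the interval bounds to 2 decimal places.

The population standard deviation σ is unknown (only the sample standard deviation s is given), so use a t-interval with df = n - 1 = 36 - 1 = 35.

For 98% confidence with df = 35, t* = 2.438 (from t-table)

Standard error: SE = s/√n = 25/√36 = 4.166667

Margin of error: E = t* × SE = 2.438 × 4.166667 = 10.1583

T-interval: x̄ ± E = 120 ± 10.1583 = (109.8417, 130.1583)

Rounded to 2 decimal places:

(109.84, 130.16)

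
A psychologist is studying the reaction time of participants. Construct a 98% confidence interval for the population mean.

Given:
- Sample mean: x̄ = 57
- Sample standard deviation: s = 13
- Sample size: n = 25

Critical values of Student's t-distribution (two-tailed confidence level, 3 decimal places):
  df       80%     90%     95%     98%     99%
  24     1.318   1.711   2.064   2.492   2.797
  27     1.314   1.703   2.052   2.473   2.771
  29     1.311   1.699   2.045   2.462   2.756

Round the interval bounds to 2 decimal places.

The population standard deviation σ is unknown (only the sample standard deviation s is given), so use a t-interval with df = n - 1 = 25 - 1 = 24.

For 98% confidence with df = 24, t* = 2.492 (from t-table)

Standard error: SE = s/√n = 13/√25 = 2.600000

Margin of error: E = t* × SE = 2.492 × 2.600000 = 6.4792

T-interval: x̄ ± E = 57 ± 6.4792 = (50.5208, 63.4792)

Rounded to 2 decimal places:

(50.52, 63.48)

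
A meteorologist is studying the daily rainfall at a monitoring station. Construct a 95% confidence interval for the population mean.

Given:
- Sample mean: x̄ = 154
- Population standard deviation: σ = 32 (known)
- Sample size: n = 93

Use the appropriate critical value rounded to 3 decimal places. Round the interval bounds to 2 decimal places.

The population standard deviation σ is known, so use a z-interval (standard normal critical value).

For 95% confidence, z* = 1.96 (from standard normal table)

Standard error: SE = σ/√n = 32/√93 = 3.318245

Margin of error: E = z* × SE = 1.96 × 3.318245 = 6.5038

Z-interval: x̄ ± E = 154 ± 6.5038 = (147.4962, 160.5038)

Rounded to 2 decimal places:

(147.50, 160.50)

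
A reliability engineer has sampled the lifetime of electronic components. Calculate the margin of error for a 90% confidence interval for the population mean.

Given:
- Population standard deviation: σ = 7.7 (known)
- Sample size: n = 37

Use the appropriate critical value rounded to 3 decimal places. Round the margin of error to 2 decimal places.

The population standard deviation σ is known, so use the z-interval margin of error formula.

For 90% confidence, z* = 1.645 (from standard normal table)

Margin of error formula for z-interval: E = z* × σ/√n

E = 1.645 × 7.7/√37
  = 1.645 × 1.265872
  = 2.0824

Rounded to 2 decimal places:

2.08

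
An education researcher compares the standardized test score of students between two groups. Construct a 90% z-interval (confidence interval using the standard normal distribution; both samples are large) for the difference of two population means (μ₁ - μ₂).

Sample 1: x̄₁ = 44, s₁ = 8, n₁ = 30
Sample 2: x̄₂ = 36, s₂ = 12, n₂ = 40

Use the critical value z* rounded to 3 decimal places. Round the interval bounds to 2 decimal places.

Both samples are large (n₁ = 30 ≥ 30, n₂ = 40 ≥ 30), so a z-interval for the difference of means applies.

Point estimate: x̄₁ - x̄₂ = 44 - 36 = 8

Standard error: SE = √(s₁²/n₁ + s₂²/n₂)
= √(8²/30 + 12²/40)
= √(2.133333 + 3.600000)
= 2.394438

For 90% confidence, z* = 1.645 (from standard normal table)
Margin of error: E = z* × SE = 1.645 × 2.394438 = 3.9389

Z-interval: (x̄₁ - x̄₂) ± E = 8 ± 3.9389 = (4.0611, 11.9389)

Rounded to 2 decimal places:

(4.06, 11.94)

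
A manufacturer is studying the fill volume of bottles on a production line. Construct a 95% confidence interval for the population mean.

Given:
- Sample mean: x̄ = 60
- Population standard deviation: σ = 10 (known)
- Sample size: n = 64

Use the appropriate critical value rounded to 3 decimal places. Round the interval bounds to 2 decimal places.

The population standard deviation σ is known, so use a z-interval (standard normal critical value).

For 95% confidence, z* = 1.96 (from standard normal table)

Standard error: SE = σ/√n = 10/√64 = 1.250000

Margin of error: E = z* × SE = 1.96 × 1.250000 = 2.4500

Z-interval: x̄ ± E = 60 ± 2.4500 = (57.5500, 62.4500)

Rounded to 2 decimal places:

(57.55, 62.45)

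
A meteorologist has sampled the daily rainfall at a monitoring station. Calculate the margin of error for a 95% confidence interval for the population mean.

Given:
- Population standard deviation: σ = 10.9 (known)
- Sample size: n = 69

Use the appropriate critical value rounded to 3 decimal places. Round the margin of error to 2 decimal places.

The population standard deviation σ is known, so use the z-interval margin of error formula.

For 95% confidence, z* = 1.96 (from standard normal table)

Margin of error formula for z-interval: E = z* × σ/√n

E = 1.96 × 10.9/√69
  = 1.96 × 1.312206
  = 2.5719

Rounded to 2 decimal places:

2.57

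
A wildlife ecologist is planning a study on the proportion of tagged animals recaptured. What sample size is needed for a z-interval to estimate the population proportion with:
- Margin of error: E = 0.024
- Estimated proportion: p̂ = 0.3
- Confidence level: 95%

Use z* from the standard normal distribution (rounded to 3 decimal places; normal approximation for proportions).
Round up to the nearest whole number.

Using z* for proportion z-interval (normal approximation).

For 95% confidence, z* = 1.96 (from standard normal table)

Sample size formula for proportion z-interval: n = z*²p̂(1-p̂)/E²

n = 1.96² × 0.3 × 0.7 / 0.024²
  = 3.8416 × 0.21 / 0.000576
  = 1400.5833

Round up to the nearest whole number: n = 1401

1401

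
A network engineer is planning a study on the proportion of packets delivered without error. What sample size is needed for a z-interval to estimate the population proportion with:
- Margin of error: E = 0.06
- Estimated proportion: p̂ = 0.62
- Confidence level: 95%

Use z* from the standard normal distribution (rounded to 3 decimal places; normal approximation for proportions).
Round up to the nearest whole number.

Using z* for proportion z-interval (normal approximation).

For 95% confidence, z* = 1.96 (from standard normal table)

Sample size formula for proportion z-interval: n = z*²p̂(1-p̂)/E²

n = 1.96² × 0.62 × 0.38 / 0.06²
  = 3.8416 × 0.2356 / 0.0036
  = 251.4114

Round up to the nearest whole number: n = 252

252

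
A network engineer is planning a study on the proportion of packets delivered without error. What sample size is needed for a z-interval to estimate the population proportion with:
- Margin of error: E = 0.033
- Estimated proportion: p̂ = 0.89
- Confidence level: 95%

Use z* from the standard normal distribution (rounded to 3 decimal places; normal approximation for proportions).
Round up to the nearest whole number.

Using z* for proportion z-interval (normal approximation).

For 95% confidence, z* = 1.96 (from standard normal table)

Sample size formula for proportion z-interval: n = z*²p̂(1-p̂)/E²

n = 1.96² × 0.89 × 0.11 / 0.033²
  = 3.8416 × 0.0979 / 0.001089
  = 345.3560

Round up to the nearest whole number: n = 346

346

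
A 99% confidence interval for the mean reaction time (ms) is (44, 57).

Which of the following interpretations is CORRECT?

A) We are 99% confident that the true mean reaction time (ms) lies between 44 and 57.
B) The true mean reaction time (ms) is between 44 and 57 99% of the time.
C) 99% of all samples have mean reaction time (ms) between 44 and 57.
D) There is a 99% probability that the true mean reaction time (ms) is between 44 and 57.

A confidence interval represents our confidence in the procedure, not a probability statement about the parameter.

Key concept: If we repeated this sampling process many times and computed a 99% CI each time, about 99% of those intervals would contain the true population parameter.

For this specific interval (44, 57):
- Midpoint (point estimate): 50.5
- Margin of error: 6.5

The correct interpretation is the one stating confidence that the true parameter lies in the interval — option A.

A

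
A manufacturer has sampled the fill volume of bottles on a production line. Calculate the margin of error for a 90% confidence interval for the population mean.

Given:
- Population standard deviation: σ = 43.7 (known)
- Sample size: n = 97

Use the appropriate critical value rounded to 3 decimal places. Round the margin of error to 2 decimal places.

The population standard deviation σ is known, so use the z-interval margin of error formula.

For 90% confidence, z* = 1.645 (from standard normal table)

Margin of error formula for z-interval: E = z* × σ/√n

E = 1.645 × 43.7/√97
  = 1.645 × 4.437063
  = 7.2990

Rounded to 2 decimal places:

7.30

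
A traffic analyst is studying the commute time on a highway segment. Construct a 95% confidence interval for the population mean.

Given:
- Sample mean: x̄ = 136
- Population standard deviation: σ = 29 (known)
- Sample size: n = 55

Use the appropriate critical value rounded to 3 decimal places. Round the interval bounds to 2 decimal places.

The population standard deviation σ is known, so use a z-interval (standard normal critical value).

For 95% confidence, z* = 1.96 (from standard normal table)

Standard error: SE = σ/√n = 29/√55 = 3.910359

Margin of error: E = z* × SE = 1.96 × 3.910359 = 7.6643

Z-interval: x̄ ± E = 136 ± 7.6643 = (128.3357, 143.6643)

Rounded to 2 decimal places:

(128.34, 143.66)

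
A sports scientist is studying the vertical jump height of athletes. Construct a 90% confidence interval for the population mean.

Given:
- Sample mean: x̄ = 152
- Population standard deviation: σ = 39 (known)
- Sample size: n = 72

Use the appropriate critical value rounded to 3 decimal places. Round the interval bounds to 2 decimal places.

The population standard deviation σ is known, so use a z-interval (standard normal critical value).

For 90% confidence, z* = 1.645 (from standard normal table)

Standard error: SE = σ/√n = 39/√72 = 4.596194

Margin of error: E = z* × SE = 1.645 × 4.596194 = 7.5607

Z-interval: x̄ ± E = 152 ± 7.5607 = (144.4393, 159.5607)

Rounded to 2 decimal places:

(144.44, 159.56)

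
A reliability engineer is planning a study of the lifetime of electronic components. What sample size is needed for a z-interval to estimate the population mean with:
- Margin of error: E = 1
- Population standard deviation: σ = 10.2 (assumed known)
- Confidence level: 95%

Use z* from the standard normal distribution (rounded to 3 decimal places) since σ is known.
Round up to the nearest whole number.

Using z* since population σ is known (z-interval formula).

For 95% confidence, z* = 1.96 (from standard normal table)

Sample size formula for z-interval: n = (z*σ/E)²

n = (1.96 × 10.2 / 1)²
  = (19.992000)²
  = 399.6801

Round up to the nearest whole number: n = 400

400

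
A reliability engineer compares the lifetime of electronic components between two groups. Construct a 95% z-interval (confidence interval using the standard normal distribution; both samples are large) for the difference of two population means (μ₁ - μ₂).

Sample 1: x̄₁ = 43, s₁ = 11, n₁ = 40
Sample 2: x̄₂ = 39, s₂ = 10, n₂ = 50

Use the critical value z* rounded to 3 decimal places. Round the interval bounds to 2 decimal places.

Both samples are large (n₁ = 40 ≥ 30, n₂ = 50 ≥ 30), so a z-interval for the difference of means applies.

Point estimate: x̄₁ - x̄₂ = 43 - 39 = 4

Standard error: SE = √(s₁²/n₁ + s₂²/n₂)
= √(11²/40 + 10²/50)
= √(3.025000 + 2.000000)
= 2.241651

For 95% confidence, z* = 1.96 (from standard normal table)
Margin of error: E = z* × SE = 1.96 × 2.241651 = 4.3936

Z-interval: (x̄₁ - x̄₂) ± E = 4 ± 4.3936 = (-0.3936, 8.3936)

Rounded to 2 decimal places:

(-0.39, 8.39)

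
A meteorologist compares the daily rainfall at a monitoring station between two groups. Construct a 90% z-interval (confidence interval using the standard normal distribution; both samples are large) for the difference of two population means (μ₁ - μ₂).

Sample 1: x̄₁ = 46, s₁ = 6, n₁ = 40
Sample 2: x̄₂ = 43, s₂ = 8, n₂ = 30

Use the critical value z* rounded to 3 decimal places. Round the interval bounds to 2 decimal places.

Both samples are large (n₁ = 40 ≥ 30, n₂ = 30 ≥ 30), so a z-interval for the difference of means applies.

Point estimate: x̄₁ - x̄₂ = 46 - 43 = 3

Standard error: SE = √(s₁²/n₁ + s₂²/n₂)
= √(6²/40 + 8²/30)
= √(0.9000000 + 2.1333333)
= 1.7416467

For 90% confidence, z* = 1.645 (from standard normal table)
Margin of error: E = z* × SE = 1.645 × 1.7416467 = 2.86501

Z-interval: (x̄₁ - x̄₂) ± E = 3 ± 2.86501 = (0.13499, 5.86501)

Rounded to 2 decimal places:

(0.13, 5.87)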